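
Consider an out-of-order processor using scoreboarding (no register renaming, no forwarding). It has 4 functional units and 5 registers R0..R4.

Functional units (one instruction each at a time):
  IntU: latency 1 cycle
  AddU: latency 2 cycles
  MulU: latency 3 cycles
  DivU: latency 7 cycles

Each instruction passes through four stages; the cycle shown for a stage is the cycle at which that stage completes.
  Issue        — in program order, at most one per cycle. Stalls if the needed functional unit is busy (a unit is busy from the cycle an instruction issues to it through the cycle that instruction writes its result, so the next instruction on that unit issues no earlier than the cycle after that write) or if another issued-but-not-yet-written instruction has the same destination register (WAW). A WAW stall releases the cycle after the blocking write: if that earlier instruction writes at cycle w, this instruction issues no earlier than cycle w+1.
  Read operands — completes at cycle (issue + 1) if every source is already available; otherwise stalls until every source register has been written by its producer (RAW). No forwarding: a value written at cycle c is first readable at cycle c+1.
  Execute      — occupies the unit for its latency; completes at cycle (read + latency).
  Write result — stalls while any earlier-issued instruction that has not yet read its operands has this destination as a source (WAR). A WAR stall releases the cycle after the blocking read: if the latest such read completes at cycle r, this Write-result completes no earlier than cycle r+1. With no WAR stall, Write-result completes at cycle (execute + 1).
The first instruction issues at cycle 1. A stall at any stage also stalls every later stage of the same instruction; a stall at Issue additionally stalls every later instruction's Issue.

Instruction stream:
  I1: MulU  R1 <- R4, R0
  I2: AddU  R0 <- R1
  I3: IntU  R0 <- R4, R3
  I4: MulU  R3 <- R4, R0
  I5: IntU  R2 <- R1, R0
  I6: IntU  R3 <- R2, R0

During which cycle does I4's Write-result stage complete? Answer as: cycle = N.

I1 -> (1, 2, 5, 6)
I2 -> (2, 7, 9, 10)  // RAW R1: wait I1 write@6
I3 -> (11, 12, 13, 14)  // WAW R0: wait I2 write@10
I4 -> (12, 15, 18, 19)  // RAW R0: wait I3 write@14
I5 -> (15, 16, 17, 18)  // struct: IntU busy until I3 writes@14
I6 -> (20, 21, 22, 23)  // WAW R3: wait I4 write@19

cycle = 19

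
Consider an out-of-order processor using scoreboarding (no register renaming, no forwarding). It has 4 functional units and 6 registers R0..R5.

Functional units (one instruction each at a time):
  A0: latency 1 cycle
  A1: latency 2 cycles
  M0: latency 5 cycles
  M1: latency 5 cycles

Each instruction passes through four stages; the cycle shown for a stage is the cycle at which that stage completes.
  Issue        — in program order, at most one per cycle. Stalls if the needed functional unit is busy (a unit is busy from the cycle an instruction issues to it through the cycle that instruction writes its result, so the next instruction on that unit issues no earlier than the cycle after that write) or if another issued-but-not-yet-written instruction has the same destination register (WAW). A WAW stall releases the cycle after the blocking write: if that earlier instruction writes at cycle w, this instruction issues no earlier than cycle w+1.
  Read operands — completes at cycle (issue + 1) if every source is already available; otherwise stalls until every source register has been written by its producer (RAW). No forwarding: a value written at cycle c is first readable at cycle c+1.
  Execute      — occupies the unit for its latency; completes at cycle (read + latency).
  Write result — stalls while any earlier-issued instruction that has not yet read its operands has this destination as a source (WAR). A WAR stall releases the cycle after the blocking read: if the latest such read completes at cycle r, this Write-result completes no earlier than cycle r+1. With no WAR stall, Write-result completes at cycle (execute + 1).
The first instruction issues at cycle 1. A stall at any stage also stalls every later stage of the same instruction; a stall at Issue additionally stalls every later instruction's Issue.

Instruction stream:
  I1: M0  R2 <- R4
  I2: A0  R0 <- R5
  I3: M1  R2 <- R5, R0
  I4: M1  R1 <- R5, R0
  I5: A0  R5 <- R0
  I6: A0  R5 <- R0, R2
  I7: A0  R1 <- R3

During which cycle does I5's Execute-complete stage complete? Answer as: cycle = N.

cycle = 20

1) issue 1, read 2, done 7, write 8
2) issue 2, read 3, done 4, write 5
3) issue 9, read 10, done 15, write 16  <WAW R2: wait I1 write@8>
4) issue 17, read 18, done 23, write 24  <struct: M1 busy until I3 writes@16>
5) issue 18, read 19, done 20, write 21
6) issue 22, read 23, done 24, write 25  <struct: A0 busy until I5 writes@21>
7) issue 26, read 27, done 28, write 29  <struct: A0 busy until I6 writes@25>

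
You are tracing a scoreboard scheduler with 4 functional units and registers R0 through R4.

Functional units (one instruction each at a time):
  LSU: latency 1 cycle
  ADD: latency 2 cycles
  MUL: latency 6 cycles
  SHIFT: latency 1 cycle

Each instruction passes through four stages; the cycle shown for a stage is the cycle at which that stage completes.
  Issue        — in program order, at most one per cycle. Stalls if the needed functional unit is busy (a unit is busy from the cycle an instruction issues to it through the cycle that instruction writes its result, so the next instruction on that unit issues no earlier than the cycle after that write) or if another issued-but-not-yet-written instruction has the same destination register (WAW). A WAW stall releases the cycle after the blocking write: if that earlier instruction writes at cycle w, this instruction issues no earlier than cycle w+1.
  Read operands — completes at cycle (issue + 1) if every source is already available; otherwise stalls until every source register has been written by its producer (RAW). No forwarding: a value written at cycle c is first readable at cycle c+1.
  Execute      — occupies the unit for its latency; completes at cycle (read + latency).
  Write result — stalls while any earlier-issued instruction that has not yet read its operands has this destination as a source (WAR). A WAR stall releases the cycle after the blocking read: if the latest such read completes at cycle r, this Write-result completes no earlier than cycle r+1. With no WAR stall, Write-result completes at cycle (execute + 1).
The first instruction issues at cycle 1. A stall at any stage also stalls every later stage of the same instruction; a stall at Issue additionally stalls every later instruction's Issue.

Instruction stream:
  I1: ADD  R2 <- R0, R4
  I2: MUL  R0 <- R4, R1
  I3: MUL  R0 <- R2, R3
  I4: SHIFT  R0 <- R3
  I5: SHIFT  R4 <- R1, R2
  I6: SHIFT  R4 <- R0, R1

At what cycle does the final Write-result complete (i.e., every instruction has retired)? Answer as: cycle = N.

cycle = 31

[I1] 1/2/4/5
[I2] 2/3/9/10
[I3] 11/12/18/19  (struct: MUL busy until I2 writes@10)
[I4] 20/21/22/23  (WAW R0: wait I3 write@19)
[I5] 24/25/26/27  (struct: SHIFT busy until I4 writes@23)
[I6] 28/29/30/31  (struct: SHIFT busy until I5 writes@27)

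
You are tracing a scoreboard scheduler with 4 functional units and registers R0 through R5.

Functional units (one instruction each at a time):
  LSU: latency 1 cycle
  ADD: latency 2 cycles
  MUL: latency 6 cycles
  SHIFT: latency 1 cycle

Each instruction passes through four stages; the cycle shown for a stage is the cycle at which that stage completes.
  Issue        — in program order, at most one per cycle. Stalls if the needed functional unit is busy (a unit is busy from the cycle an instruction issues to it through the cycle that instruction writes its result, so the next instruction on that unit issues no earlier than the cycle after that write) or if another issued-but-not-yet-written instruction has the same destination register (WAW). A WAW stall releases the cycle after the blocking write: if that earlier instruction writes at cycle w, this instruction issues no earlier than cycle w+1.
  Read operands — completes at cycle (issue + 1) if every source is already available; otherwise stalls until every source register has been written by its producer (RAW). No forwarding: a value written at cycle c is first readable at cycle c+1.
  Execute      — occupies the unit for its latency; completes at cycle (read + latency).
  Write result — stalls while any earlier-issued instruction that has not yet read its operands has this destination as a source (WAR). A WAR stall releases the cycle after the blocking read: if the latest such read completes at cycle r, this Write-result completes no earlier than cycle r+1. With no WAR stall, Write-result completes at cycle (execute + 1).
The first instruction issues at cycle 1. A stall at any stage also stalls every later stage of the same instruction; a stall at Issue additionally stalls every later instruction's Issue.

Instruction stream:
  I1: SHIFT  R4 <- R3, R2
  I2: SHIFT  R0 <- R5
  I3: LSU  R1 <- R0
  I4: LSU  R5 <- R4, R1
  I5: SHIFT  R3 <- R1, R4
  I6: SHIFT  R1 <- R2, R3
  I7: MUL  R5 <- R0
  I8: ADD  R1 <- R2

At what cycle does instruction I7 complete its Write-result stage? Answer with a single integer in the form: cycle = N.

cycle = 26

cycle 1: I1→SHIFT
cycle 2: I1 RO
cycle 3: I1 EX
cycle 4: I1 WR R4
cycle 5: I2→SHIFT
cycle 6: I2 RO, I3→LSU
cycle 7: I2 EX
cycle 8: I2 WR R0
cycle 9: I3 RO
cycle 10: I3 EX
cycle 11: I3 WR R1
cycle 12: I4→LSU
cycle 13: I4 RO, I5→SHIFT
cycle 14: I4 EX, I5 RO
cycle 15: I4 WR R5, I5 EX
cycle 16: I5 WR R3
cycle 17: I6→SHIFT
cycle 18: I6 RO, I7→MUL
cycle 19: I6 EX, I7 RO
cycle 20: I6 WR R1
cycle 21: I8→ADD
cycle 22: I8 RO
cycle 24: I8 EX
cycle 25: I7 EX, I8 WR R1
cycle 26: I7 WR R5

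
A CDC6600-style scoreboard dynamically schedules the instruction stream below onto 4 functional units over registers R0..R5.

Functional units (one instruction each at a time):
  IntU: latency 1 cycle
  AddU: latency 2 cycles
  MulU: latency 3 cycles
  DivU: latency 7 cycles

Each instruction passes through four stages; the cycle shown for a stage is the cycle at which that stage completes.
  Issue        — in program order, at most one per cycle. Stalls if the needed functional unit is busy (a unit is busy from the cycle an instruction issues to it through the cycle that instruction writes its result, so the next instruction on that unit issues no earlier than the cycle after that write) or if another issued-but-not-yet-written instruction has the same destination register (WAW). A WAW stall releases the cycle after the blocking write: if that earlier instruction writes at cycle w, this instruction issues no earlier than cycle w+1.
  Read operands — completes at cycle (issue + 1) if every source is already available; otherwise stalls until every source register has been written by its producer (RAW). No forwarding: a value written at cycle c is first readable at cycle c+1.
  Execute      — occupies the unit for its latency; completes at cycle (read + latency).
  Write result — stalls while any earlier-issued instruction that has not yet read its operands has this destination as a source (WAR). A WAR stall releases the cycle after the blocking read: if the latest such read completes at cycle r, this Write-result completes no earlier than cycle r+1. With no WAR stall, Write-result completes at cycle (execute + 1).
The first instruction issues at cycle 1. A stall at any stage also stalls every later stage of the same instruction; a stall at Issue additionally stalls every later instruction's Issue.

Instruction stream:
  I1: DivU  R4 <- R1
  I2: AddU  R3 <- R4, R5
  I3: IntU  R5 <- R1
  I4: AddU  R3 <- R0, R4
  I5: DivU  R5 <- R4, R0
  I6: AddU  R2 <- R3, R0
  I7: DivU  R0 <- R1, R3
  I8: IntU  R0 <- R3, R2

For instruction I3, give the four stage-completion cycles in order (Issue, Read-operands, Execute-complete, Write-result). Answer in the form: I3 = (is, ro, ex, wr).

I3 = (3, 4, 5, 12)

I1  is:1  ro:2  ex:9  wr:10
I2  is:2  ro:11  ex:13  wr:14  — RAW R4: wait I1 write@10
I3  is:3  ro:4  ex:5  wr:12  — WAR R5: wait I2 read@11
I4  is:15  ro:16  ex:18  wr:19  — struct: AddU busy until I2 writes@14
I5  is:16  ro:17  ex:24  wr:25
I6  is:20  ro:21  ex:23  wr:24  — struct: AddU busy until I4 writes@19
I7  is:26  ro:27  ex:34  wr:35  — struct: DivU busy until I5 writes@25
I8  is:36  ro:37  ex:38  wr:39  — WAW R0: wait I7 write@35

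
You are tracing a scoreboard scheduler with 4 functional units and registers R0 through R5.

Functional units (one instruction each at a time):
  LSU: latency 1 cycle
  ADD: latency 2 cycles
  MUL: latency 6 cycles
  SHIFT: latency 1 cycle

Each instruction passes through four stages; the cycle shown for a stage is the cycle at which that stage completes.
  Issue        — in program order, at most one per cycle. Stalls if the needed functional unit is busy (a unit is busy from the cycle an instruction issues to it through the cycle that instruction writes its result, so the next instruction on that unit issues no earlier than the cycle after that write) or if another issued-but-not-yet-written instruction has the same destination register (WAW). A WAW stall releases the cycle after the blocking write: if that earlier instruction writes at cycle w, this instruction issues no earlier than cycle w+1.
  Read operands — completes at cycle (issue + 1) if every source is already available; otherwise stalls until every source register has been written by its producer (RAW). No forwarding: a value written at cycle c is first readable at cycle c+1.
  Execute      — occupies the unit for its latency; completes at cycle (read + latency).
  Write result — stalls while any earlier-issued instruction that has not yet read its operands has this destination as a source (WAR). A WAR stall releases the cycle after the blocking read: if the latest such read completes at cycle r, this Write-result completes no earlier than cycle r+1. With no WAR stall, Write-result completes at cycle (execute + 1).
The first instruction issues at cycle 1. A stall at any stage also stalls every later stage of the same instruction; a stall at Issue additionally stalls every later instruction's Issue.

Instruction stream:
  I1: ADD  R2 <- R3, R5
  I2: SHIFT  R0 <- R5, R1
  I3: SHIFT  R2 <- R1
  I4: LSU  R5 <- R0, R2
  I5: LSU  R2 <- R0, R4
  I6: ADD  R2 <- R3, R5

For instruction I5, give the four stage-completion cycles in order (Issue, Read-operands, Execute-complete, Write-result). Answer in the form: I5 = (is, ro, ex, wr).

I5 = (13, 14, 15, 16)

I1 -> (1, 2, 4, 5)
I2 -> (2, 3, 4, 5)
I3 -> (6, 7, 8, 9)  // struct: SHIFT busy until I2 writes@5
I4 -> (7, 10, 11, 12)  // RAW R2: wait I3 write@9
I5 -> (13, 14, 15, 16)  // struct: LSU busy until I4 writes@12
I6 -> (17, 18, 20, 21)  // WAW R2: wait I5 write@16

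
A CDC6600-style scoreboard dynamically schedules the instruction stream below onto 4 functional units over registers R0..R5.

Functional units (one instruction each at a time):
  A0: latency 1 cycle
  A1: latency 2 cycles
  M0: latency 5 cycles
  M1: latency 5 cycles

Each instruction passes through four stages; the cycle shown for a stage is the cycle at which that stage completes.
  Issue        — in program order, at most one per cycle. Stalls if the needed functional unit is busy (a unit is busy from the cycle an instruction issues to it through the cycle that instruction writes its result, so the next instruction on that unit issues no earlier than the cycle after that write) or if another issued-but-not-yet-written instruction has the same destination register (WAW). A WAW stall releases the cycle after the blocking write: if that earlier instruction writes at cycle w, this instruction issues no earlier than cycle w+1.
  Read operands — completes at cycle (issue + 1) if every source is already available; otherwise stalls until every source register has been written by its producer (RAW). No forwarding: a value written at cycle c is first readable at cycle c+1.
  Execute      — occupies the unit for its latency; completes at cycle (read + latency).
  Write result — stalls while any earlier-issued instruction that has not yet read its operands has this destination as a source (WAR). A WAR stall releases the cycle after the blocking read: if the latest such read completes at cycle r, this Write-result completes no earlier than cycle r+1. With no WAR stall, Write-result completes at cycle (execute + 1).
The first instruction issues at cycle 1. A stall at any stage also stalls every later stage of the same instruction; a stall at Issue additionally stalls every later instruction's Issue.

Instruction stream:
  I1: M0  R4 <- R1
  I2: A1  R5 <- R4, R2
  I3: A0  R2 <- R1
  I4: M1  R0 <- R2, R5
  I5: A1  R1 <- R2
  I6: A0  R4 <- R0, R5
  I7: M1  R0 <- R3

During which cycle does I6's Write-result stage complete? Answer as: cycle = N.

cycle = 22

t=1  issue I1 (M0)
t=2  I1 read-ops, issue I2 (A1)
t=3  issue I3 (A0)
t=4  I3 read-ops, issue I4 (M1)
t=5  I3 finished on A0
t=7  I1 finished on M0
t=8  I1→R4
t=9  I2 read-ops
t=10  I3→R2
t=11  I2 finished on A1
t=12  I2→R5
t=13  I4 read-ops, issue I5 (A1)
t=14  I5 read-ops, issue I6 (A0)
t=16  I5 finished on A1
t=17  I5→R1
t=18  I4 finished on M1
t=19  I4→R0
t=20  I6 read-ops, issue I7 (M1)
t=21  I6 finished on A0, I7 read-ops
t=22  I6→R4
t=26  I7 finished on M1
t=27  I7→R0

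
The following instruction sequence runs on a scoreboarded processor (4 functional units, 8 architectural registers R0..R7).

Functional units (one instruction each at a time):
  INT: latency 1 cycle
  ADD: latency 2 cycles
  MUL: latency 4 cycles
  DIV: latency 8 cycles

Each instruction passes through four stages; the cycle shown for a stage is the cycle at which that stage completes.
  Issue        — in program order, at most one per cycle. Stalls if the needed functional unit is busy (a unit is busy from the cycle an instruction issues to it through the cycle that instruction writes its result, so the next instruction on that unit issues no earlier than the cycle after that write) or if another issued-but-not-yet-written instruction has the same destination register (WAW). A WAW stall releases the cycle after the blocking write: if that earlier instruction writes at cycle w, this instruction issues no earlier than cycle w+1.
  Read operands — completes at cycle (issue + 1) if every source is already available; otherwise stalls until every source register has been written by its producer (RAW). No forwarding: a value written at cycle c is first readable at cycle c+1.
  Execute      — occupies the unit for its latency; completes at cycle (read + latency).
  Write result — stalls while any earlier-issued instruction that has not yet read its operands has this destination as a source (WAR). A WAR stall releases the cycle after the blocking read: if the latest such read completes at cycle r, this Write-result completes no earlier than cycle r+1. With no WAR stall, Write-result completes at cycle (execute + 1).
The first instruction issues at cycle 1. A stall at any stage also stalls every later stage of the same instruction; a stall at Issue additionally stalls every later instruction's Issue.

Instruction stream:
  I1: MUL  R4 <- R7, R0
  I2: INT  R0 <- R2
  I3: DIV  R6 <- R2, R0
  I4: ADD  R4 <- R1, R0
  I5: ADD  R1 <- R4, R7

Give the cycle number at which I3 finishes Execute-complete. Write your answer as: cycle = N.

cycle = 14

  I1 | 1 | 2 | 6 | 7
  I2 | 2 | 3 | 4 | 5
  I3 | 3 | 6 | 14 | 15   RAW R0: wait I2 write@5
  I4 | 8 | 9 | 11 | 12   WAW R4: wait I1 write@7
  I5 | 13 | 14 | 16 | 17   struct: ADD busy until I4 writes@12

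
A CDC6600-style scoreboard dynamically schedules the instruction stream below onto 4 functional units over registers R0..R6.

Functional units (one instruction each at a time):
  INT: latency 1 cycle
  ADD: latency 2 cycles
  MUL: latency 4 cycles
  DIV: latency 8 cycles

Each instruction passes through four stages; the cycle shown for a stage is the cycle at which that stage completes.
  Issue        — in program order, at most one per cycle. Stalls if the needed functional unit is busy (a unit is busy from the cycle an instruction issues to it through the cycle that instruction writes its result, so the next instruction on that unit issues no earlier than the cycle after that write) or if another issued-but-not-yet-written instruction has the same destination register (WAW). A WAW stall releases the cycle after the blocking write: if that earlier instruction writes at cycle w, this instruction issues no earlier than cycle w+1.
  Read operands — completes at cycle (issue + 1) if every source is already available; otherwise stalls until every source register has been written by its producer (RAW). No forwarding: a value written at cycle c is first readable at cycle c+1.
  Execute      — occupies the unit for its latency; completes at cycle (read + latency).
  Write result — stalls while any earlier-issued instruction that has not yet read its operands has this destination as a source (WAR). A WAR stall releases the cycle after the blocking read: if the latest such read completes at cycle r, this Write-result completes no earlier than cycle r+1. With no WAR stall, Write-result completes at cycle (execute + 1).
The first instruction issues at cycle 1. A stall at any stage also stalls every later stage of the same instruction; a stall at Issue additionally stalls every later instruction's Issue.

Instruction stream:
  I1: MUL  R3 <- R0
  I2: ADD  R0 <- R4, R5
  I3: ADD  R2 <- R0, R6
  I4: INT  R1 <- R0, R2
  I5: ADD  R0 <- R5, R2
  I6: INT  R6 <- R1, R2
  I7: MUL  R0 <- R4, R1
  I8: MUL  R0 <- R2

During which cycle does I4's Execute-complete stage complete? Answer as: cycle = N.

I1 -> (1, 2, 6, 7)
I2 -> (2, 3, 5, 6)
I3 -> (7, 8, 10, 11)  // struct: ADD busy until I2 writes@6
I4 -> (8, 12, 13, 14)  // RAW R2: wait I3 write@11
I5 -> (12, 13, 15, 16)  // struct: ADD busy until I3 writes@11
I6 -> (15, 16, 17, 18)  // struct: INT busy until I4 writes@14
I7 -> (17, 18, 22, 23)  // WAW R0: wait I5 write@16
I8 -> (24, 25, 29, 30)  // struct: MUL busy until I7 writes@23

cycle = 13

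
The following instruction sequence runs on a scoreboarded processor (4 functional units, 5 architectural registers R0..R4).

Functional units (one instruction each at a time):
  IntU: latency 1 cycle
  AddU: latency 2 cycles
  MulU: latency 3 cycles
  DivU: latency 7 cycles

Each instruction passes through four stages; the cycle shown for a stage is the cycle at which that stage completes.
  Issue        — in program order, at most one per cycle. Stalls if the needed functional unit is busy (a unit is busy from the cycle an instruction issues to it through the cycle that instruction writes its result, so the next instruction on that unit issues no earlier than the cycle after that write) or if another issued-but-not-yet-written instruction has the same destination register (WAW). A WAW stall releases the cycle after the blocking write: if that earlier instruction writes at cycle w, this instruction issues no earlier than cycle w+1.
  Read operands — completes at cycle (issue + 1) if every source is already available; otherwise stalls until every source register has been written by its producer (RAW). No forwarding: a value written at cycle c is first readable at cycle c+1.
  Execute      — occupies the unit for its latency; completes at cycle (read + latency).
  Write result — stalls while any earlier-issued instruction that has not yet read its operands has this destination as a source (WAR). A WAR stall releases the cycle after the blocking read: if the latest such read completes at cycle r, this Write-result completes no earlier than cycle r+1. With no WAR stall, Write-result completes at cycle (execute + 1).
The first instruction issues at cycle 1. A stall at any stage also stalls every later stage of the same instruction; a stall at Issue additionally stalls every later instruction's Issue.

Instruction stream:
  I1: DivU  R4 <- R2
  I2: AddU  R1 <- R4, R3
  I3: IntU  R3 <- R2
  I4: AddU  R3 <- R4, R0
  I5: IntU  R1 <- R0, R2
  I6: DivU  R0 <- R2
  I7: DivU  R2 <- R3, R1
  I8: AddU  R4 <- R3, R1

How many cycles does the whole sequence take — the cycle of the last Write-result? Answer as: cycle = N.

I1: IS=1 RO=2 EX=9 WR=10
I2: IS=2 RO=11 EX=13 WR=14  [RAW R4: wait I1 write@10]
I3: IS=3 RO=4 EX=5 WR=12  [WAR R3: wait I2 read@11]
I4: IS=15 RO=16 EX=18 WR=19  [struct: AddU busy until I2 writes@14]
I5: IS=16 RO=17 EX=18 WR=19
I6: IS=17 RO=18 EX=25 WR=26
I7: IS=27 RO=28 EX=35 WR=36  [struct: DivU busy until I6 writes@26]
I8: IS=28 RO=29 EX=31 WR=32

cycle = 36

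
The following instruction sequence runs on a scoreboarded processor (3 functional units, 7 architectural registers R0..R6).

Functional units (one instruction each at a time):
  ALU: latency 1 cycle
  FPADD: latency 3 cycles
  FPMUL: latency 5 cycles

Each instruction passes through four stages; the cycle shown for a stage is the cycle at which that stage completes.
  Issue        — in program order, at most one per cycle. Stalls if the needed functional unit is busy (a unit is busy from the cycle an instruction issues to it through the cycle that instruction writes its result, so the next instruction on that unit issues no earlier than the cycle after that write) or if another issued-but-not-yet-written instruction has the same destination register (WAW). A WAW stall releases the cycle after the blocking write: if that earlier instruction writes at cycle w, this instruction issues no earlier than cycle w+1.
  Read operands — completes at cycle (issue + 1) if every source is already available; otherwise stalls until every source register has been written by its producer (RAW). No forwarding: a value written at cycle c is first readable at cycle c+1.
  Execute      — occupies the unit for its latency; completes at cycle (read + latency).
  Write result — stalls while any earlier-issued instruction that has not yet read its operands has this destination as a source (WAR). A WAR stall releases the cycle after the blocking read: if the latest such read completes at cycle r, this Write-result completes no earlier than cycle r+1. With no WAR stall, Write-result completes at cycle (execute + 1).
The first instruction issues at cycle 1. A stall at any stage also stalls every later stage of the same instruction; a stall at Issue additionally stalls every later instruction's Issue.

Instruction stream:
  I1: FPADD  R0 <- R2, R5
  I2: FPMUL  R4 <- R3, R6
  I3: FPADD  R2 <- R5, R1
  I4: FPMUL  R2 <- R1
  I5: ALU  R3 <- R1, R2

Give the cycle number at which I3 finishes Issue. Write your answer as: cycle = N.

t=1  I1 dispatched to FPADD
t=2  I1 operands ready · I2 dispatched to FPMUL
t=3  I2 operands ready
t=5  I1 complete
t=6  R0←I1
t=7  I3 dispatched to FPADD
t=8  I2 complete · I3 operands ready
t=9  R4←I2
t=11  I3 complete
t=12  R2←I3
t=13  I4 dispatched to FPMUL
t=14  I4 operands ready · I5 dispatched to ALU
t=19  I4 complete
t=20  R2←I4
t=21  I5 operands ready
t=22  I5 complete
t=23  R3←I5

cycle = 7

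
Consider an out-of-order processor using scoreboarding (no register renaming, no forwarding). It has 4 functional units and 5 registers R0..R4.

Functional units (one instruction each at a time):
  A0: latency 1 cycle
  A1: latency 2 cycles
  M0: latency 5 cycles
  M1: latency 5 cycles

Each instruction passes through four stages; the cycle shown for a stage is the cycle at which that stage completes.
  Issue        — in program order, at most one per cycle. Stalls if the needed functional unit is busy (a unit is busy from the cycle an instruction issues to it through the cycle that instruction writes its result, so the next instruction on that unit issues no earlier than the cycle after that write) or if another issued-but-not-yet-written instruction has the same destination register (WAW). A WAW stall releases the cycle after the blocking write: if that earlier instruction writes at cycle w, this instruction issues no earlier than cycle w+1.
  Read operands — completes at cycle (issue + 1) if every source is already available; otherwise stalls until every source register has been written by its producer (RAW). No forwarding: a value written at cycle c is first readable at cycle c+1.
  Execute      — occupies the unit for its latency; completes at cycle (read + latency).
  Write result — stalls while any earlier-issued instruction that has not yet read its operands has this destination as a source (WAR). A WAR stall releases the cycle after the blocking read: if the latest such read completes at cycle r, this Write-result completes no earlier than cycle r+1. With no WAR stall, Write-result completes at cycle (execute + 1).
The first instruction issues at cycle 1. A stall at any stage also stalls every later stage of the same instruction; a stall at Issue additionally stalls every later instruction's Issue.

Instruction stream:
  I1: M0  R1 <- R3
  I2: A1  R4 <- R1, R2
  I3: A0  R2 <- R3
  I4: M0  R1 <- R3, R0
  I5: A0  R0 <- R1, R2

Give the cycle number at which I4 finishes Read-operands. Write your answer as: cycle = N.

1) issue 1, read 2, done 7, write 8
2) issue 2, read 9, done 11, write 12  <RAW R1: wait I1 write@8>
3) issue 3, read 4, done 5, write 10  <WAR R2: wait I2 read@9>
4) issue 9, read 10, done 15, write 16  <struct: M0 busy until I1 writes@8>
5) issue 11, read 17, done 18, write 19  <struct: A0 busy until I3 writes@10 / RAW R1: wait I4 write@16>

cycle = 10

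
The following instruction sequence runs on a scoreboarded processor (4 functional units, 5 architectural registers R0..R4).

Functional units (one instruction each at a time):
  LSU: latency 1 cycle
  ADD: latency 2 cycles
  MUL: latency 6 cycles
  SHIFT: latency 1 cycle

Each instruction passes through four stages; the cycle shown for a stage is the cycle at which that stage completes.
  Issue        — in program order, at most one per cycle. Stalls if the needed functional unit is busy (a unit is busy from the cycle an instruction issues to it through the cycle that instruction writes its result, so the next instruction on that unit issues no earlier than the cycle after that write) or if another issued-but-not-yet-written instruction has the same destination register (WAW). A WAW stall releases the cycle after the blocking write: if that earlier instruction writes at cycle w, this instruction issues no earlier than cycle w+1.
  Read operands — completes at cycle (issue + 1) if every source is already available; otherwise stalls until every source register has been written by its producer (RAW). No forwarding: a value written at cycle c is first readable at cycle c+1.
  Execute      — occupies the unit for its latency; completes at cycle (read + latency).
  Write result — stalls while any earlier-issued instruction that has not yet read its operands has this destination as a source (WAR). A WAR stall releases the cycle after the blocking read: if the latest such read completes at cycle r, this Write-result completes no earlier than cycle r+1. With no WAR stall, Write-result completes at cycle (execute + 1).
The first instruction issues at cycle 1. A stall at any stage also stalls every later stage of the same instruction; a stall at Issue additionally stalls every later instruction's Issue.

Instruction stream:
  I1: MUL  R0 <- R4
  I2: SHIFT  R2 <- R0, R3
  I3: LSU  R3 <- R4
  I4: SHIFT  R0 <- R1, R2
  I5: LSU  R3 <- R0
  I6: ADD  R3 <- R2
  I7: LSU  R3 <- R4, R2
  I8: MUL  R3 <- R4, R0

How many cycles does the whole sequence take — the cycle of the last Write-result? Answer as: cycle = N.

cycle = 37

1) issue 1, read 2, done 8, write 9
2) issue 2, read 10, done 11, write 12  <RAW R0: wait I1 write@9>
3) issue 3, read 4, done 5, write 11  <WAR R3: wait I2 read@10>
4) issue 13, read 14, done 15, write 16  <struct: SHIFT busy until I2 writes@12>
5) issue 14, read 17, done 18, write 19  <RAW R0: wait I4 write@16>
6) issue 20, read 21, done 23, write 24  <WAW R3: wait I5 write@19>
7) issue 25, read 26, done 27, write 28  <WAW R3: wait I6 write@24>
8) issue 29, read 30, done 36, write 37  <WAW R3: wait I7 write@28>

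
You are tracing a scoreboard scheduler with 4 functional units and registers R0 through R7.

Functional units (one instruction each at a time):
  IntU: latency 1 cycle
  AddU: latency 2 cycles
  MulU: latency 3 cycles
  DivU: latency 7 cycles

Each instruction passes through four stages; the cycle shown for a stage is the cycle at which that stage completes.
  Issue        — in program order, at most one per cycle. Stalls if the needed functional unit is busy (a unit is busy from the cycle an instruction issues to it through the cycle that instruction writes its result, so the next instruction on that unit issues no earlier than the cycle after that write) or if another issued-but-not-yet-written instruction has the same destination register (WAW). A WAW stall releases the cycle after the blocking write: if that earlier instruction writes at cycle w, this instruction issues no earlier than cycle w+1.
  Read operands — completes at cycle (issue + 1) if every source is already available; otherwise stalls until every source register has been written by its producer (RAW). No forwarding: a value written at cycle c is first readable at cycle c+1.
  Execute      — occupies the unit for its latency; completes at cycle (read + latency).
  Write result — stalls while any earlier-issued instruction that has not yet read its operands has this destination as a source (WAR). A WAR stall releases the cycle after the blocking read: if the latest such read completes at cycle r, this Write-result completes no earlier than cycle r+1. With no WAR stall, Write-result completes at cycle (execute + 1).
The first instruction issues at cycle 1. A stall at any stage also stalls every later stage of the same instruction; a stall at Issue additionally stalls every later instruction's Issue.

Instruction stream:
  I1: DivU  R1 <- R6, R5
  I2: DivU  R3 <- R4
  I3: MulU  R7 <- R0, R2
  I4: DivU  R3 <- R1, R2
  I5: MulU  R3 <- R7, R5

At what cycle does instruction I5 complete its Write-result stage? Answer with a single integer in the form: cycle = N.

cycle = 36

1) issue 1, read 2, done 9, write 10
2) issue 11, read 12, done 19, write 20  <struct: DivU busy until I1 writes@10>
3) issue 12, read 13, done 16, write 17
4) issue 21, read 22, done 29, write 30  <struct: DivU busy until I2 writes@20>
5) issue 31, read 32, done 35, write 36  <WAW R3: wait I4 write@30>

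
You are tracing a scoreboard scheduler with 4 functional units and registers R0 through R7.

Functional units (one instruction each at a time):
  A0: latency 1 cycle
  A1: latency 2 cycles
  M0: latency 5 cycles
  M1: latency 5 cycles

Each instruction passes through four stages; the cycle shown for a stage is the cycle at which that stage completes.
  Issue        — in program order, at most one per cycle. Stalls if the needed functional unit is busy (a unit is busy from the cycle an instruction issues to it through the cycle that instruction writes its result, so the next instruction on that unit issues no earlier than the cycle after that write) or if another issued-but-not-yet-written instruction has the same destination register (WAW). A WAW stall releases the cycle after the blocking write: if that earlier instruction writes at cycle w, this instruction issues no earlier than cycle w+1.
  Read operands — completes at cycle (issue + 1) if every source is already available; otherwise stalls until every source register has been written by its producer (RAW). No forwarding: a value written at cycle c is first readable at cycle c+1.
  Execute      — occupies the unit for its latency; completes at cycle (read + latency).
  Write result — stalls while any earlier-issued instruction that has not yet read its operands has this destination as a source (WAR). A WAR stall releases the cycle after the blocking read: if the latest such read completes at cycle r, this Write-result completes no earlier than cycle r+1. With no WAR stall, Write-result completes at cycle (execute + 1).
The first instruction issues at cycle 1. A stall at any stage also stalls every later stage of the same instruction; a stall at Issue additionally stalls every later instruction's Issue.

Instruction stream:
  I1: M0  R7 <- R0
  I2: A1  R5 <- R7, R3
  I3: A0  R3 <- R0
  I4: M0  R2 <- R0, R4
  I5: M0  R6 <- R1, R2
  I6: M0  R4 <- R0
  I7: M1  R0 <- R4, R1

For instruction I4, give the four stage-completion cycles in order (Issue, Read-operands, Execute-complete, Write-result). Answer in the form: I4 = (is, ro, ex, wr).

I1  is:1  ro:2  ex:7  wr:8
I2  is:2  ro:9  ex:11  wr:12  — RAW R7: wait I1 write@8
I3  is:3  ro:4  ex:5  wr:10  — WAR R3: wait I2 read@9
I4  is:9  ro:10  ex:15  wr:16  — struct: M0 busy until I1 writes@8
I5  is:17  ro:18  ex:23  wr:24  — struct: M0 busy until I4 writes@16
I6  is:25  ro:26  ex:31  wr:32  — struct: M0 busy until I5 writes@24
I7  is:26  ro:33  ex:38  wr:39  — RAW R4: wait I6 write@32

I4 = (9, 10, 15, 16)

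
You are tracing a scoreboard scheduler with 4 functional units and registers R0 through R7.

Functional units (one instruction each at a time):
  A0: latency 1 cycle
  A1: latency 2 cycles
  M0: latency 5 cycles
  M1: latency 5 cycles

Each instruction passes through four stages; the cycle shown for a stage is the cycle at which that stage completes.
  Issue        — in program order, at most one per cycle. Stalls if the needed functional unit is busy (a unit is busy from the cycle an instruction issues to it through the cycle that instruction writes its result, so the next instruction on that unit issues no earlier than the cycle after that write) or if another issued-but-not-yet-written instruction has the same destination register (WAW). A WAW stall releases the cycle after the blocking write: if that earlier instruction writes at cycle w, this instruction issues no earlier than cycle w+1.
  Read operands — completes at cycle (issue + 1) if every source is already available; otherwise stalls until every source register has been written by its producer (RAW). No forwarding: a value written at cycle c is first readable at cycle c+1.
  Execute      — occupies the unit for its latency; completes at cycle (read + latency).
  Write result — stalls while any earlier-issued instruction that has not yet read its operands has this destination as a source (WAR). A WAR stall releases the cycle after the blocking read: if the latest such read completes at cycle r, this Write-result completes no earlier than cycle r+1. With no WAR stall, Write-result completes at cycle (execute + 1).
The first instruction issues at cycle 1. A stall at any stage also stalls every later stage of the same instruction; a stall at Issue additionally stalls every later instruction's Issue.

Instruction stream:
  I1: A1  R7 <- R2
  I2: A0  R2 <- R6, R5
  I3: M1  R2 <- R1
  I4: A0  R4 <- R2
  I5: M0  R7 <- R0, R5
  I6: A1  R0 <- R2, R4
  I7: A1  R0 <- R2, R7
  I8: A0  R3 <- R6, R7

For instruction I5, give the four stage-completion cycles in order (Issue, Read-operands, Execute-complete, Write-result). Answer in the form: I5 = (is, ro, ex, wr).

I1  is:1  ro:2  ex:4  wr:5
I2  is:2  ro:3  ex:4  wr:5
I3  is:6  ro:7  ex:12  wr:13  — WAW R2: wait I2 write@5
I4  is:7  ro:14  ex:15  wr:16  — RAW R2: wait I3 write@13
I5  is:8  ro:9  ex:14  wr:15
I6  is:9  ro:17  ex:19  wr:20  — RAW R4: wait I4 write@16
I7  is:21  ro:22  ex:24  wr:25  — struct: A1 busy until I6 writes@20
I8  is:22  ro:23  ex:24  wr:25

I5 = (8, 9, 14, 15)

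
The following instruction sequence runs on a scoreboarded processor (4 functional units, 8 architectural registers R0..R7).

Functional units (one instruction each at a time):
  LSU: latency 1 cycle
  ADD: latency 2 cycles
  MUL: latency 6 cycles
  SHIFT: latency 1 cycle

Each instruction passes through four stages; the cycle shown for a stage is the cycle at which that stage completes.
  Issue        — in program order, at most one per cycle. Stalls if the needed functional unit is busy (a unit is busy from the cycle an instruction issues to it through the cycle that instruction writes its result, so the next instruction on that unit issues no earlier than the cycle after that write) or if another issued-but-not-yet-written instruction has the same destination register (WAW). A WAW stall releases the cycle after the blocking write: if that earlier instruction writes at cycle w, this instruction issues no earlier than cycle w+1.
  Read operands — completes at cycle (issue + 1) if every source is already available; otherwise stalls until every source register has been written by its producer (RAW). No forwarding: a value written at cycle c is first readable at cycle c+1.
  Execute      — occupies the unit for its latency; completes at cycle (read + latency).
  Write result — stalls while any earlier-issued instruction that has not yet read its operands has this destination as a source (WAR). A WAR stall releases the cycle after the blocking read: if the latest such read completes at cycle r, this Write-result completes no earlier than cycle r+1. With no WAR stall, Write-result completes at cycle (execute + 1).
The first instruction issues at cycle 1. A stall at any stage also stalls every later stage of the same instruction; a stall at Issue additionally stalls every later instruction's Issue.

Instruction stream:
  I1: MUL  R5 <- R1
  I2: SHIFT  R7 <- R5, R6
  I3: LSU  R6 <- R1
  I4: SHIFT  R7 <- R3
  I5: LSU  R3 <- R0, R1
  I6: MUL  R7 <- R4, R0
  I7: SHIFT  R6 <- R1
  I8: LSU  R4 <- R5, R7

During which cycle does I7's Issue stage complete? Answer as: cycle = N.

c1: I1 issues→MUL
c2: I1 reads; I2 issues→SHIFT
c3: I3 issues→LSU
c4: I3 reads
c5: I3 exec-done
c8: I1 exec-done
c9: I1 writes R5
c10: I2 reads
c11: I2 exec-done; I3 writes R6
c12: I2 writes R7
c13: I4 issues→SHIFT
c14: I4 reads; I5 issues→LSU
c15: I4 exec-done; I5 reads
c16: I4 writes R7; I5 exec-done
c17: I5 writes R3; I6 issues→MUL
c18: I6 reads; I7 issues→SHIFT
c19: I7 reads; I8 issues→LSU
c20: I7 exec-done
c21: I7 writes R6
c24: I6 exec-done
c25: I6 writes R7
c26: I8 reads
c27: I8 exec-done
c28: I8 writes R4

cycle = 18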